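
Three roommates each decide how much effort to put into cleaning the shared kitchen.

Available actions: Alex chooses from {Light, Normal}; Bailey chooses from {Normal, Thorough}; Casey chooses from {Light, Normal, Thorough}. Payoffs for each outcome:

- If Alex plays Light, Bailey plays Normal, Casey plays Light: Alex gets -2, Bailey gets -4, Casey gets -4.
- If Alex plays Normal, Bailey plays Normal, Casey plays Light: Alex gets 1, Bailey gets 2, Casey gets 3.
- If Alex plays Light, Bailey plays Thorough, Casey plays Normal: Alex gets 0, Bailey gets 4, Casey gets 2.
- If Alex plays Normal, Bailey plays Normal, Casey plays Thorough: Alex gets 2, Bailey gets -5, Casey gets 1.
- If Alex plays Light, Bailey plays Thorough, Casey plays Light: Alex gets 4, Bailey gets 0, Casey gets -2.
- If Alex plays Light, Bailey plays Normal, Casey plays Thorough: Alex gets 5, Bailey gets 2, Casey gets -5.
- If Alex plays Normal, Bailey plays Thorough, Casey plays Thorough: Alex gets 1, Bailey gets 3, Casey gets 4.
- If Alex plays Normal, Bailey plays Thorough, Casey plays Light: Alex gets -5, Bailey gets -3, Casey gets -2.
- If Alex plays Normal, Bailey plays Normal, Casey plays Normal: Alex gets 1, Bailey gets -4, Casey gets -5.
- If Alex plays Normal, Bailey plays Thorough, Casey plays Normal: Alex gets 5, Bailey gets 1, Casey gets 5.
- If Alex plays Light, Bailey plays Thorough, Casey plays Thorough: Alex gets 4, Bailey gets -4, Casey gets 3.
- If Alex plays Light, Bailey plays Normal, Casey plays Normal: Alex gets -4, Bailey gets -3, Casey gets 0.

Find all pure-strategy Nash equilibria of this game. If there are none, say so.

For each strategy profile, look for a profitable unilateral deviation.
(Light, Normal, Light): Alex can switch to Normal (-2 → 1). Not NE.
(Light, Normal, Normal): Alex can switch to Normal (-4 → 1). Not NE.
(Light, Normal, Thorough): Casey can switch to Light (-5 → -4). Not NE.
(Light, Thorough, Light): Casey can switch to Normal (-2 → 2). Not NE.
(Light, Thorough, Normal): Alex can switch to Normal (0 → 5). Not NE.
(Light, Thorough, Thorough): Bailey can switch to Normal (-4 → 2). Not NE.
(Normal, Normal, Light): Alex gets 1, best alternative -2; Bailey gets 2, best alternative -3; Casey gets 3, best alternative 1. No profitable deviation — NE.
(Normal, Normal, Normal): Bailey can switch to Thorough (-4 → 1). Not NE.
(Normal, Normal, Thorough): Alex can switch to Light (2 → 5). Not NE.
(Normal, Thorough, Light): Alex can switch to Light (-5 → 4). Not NE.
(Normal, Thorough, Normal): Alex gets 5, best alternative 0; Bailey gets 1, best alternative -4; Casey gets 5, best alternative 4. No profitable deviation — NE.
(Normal, Thorough, Thorough): Alex can switch to Light (1 → 4). Not NE.

(Normal, Normal, Light); (Normal, Thorough, Normal)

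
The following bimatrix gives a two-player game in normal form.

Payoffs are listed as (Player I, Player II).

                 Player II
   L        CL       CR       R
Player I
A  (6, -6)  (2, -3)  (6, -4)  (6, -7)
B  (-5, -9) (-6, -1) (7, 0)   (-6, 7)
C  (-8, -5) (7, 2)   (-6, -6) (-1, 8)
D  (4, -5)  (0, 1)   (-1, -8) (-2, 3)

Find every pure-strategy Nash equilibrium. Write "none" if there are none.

(A, L): Player II can switch to CL (-6 → -3). Not NE.
(A, CL): Player I can switch to C (2 → 7). Not NE.
(A, CR): Player I can switch to B (6 → 7). Not NE.
(A, R): Player II can switch to L (-7 → -6). Not NE.
(B, L): Player I can switch to A (-5 → 6). Not NE.
(B, CL): Player I can switch to A (-6 → 2). Not NE.
(B, CR): Player II can switch to R (0 → 7). Not NE.
(B, R): Player I can switch to A (-6 → 6). Not NE.
(The remaining 8 profiles each have a profitable deviation by the same check.)

none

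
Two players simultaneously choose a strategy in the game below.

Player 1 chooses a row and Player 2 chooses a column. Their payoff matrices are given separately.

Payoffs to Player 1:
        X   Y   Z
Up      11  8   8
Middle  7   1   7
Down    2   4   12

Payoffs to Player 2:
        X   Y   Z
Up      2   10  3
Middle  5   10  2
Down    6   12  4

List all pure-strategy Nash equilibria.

Player 1 against X: payoffs 11, 7, 2 → best response Up.
Player 1 against Y: payoffs 8, 1, 4 → best response Up.
Player 1 against Z: payoffs 8, 7, 12 → best response Down.
Player 2 against Up: payoffs 2, 10, 3 → best response Y.
Player 2 against Middle: payoffs 5, 10, 2 → best response Y.
Player 2 against Down: payoffs 6, 12, 4 → best response Y.
Mutual best responses: (Up, Y).

The unique pure-strategy Nash equilibrium is (Up, Y).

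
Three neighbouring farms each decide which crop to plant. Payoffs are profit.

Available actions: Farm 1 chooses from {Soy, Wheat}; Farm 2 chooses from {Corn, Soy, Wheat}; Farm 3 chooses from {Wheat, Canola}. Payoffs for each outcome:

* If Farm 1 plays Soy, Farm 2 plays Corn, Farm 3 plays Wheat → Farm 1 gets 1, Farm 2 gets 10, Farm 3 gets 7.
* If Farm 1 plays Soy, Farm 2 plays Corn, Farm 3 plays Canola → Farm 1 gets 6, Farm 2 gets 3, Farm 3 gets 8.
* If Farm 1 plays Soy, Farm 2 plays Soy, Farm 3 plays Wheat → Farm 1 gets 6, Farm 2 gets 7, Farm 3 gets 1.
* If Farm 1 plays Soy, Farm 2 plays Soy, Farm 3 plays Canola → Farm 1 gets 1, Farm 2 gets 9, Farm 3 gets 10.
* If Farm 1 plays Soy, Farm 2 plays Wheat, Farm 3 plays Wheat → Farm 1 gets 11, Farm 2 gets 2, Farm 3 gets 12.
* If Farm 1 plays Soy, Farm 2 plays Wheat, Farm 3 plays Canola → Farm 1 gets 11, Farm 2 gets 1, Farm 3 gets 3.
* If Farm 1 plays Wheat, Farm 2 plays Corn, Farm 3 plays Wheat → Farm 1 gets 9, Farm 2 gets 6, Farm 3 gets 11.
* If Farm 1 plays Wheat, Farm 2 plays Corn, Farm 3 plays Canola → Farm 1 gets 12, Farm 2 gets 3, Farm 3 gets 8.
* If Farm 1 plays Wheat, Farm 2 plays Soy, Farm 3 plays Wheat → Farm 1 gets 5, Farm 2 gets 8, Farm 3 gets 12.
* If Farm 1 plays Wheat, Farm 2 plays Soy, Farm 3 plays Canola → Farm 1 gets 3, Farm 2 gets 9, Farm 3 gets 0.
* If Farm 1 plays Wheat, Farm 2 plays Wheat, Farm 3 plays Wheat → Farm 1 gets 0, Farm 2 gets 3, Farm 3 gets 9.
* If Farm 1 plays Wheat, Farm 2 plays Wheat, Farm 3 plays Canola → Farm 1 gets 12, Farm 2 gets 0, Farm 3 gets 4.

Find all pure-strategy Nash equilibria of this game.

Farm 1 against (Corn, Wheat): payoffs 1, 9 → best response Wheat.
Farm 1 against (Corn, Canola): payoffs 6, 12 → best response Wheat.
Farm 1 against (Soy, Wheat): payoffs 6, 5 → best response Soy.
Farm 1 against (Soy, Canola): payoffs 1, 3 → best response Wheat.
Farm 1 against (Wheat, Wheat): payoffs 11, 0 → best response Soy.
Farm 1 against (Wheat, Canola): payoffs 11, 12 → best response Wheat.
Farm 2 against (Soy, Wheat): payoffs 10, 7, 2 → best response Corn.
Farm 2 against (Soy, Canola): payoffs 3, 9, 1 → best response Soy.
Farm 2 against (Wheat, Wheat): payoffs 6, 8, 3 → best response Soy.
Farm 2 against (Wheat, Canola): payoffs 3, 9, 0 → best response Soy.
Farm 3 against (Soy, Corn): payoffs 7, 8 → best response Canola.
Farm 3 against (Soy, Soy): payoffs 1, 10 → best response Canola.
Farm 3 against (Soy, Wheat): payoffs 12, 3 → best response Wheat.
Farm 3 against (Wheat, Corn): payoffs 11, 8 → best response Wheat.
Farm 3 against (Wheat, Soy): payoffs 12, 0 → best response Wheat.
Farm 3 against (Wheat, Wheat): payoffs 9, 4 → best response Wheat.
No profile is a mutual best response for all players.

No pure-strategy Nash equilibrium.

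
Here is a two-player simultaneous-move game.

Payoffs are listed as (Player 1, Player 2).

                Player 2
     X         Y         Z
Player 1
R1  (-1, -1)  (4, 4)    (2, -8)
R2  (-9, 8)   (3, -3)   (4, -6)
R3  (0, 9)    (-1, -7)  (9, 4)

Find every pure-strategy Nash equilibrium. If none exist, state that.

Pure-strategy Nash equilibria: (R1, Y); (R3, X)

Player 1 against X: payoffs -1, -9, 0 → best response R3.
Player 1 against Y: payoffs 4, 3, -1 → best response R1.
Player 1 against Z: payoffs 2, 4, 9 → best response R3.
Player 2 against R1: payoffs -1, 4, -8 → best response Y.
Player 2 against R2: payoffs 8, -3, -6 → best response X.
Player 2 against R3: payoffs 9, -7, 4 → best response X.
Mutual best responses: (R1, Y); (R3, X).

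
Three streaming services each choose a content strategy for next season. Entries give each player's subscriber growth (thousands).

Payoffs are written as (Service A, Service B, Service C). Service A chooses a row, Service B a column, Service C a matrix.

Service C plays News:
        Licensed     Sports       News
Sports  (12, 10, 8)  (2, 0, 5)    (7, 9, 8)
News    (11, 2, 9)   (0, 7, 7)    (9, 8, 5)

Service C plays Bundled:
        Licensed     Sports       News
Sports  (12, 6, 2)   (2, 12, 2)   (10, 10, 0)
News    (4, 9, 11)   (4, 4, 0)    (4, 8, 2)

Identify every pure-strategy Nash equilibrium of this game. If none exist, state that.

The pure Nash equilibria are (Sports, Licensed, News); (News, News, News).

Service A against (Licensed, News): payoffs 12, 11 → best response Sports.
Service A against (Licensed, Bundled): payoffs 12, 4 → best response Sports.
Service A against (Sports, News): payoffs 2, 0 → best response Sports.
Service A against (Sports, Bundled): payoffs 2, 4 → best response News.
Service A against (News, News): payoffs 7, 9 → best response News.
Service A against (News, Bundled): payoffs 10, 4 → best response Sports.
Service B against (Sports, News): payoffs 10, 0, 9 → best response Licensed.
Service B against (Sports, Bundled): payoffs 6, 12, 10 → best response Sports.
Service B against (News, News): payoffs 2, 7, 8 → best response News.
Service B against (News, Bundled): payoffs 9, 4, 8 → best response Licensed.
Service C against (Sports, Licensed): payoffs 8, 2 → best response News.
Service C against (Sports, Sports): payoffs 5, 2 → best response News.
Service C against (Sports, News): payoffs 8, 0 → best response News.
Service C against (News, Licensed): payoffs 9, 11 → best response Bundled.
Service C against (News, Sports): payoffs 7, 0 → best response News.
Service C against (News, News): payoffs 5, 2 → best response News.
Mutual best responses: (Sports, Licensed, News); (News, News, News).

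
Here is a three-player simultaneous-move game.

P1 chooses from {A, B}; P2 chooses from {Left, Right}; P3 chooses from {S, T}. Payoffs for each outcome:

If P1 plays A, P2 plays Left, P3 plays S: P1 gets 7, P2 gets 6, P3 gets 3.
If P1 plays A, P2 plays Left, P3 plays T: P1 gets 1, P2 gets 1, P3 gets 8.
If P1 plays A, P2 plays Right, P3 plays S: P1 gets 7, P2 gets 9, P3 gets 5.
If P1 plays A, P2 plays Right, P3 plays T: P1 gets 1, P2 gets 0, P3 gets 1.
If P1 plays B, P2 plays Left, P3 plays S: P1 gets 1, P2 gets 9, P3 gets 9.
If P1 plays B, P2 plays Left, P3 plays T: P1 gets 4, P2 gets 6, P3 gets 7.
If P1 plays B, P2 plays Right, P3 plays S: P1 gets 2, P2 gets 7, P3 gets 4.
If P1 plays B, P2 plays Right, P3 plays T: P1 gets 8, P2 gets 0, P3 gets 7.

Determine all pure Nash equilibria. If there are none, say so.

(A, Right, S)

(A, Left, S): P2 can switch to Right (6 → 9). Not NE.
(A, Left, T): P1 can switch to B (1 → 4). Not NE.
(A, Right, S): P1 gets 7, best alternative 2; P2 gets 9, best alternative 6; P3 gets 5, best alternative 1. No profitable deviation — NE.
(A, Right, T): P1 can switch to B (1 → 8). Not NE.
(B, Left, S): P1 can switch to A (1 → 7). Not NE.
(B, Left, T): P3 can switch to S (7 → 9). Not NE.
(B, Right, S): P1 can switch to A (2 → 7). Not NE.
(B, Right, T): P2 can switch to Left (0 → 6). Not NE.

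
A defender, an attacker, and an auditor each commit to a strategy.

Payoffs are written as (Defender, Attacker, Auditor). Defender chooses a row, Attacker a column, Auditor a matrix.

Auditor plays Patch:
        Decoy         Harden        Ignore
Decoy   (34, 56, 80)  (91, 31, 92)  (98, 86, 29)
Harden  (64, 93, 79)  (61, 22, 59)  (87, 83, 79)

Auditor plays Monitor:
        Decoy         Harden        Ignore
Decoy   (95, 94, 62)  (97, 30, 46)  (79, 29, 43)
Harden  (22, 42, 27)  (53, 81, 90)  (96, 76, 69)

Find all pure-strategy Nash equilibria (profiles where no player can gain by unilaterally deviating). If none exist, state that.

(Harden, Decoy, Patch)

(Decoy, Decoy, Patch): Defender can switch to Harden (34 → 64). Not NE.
(Decoy, Decoy, Monitor): Auditor can switch to Patch (62 → 80). Not NE.
(Decoy, Harden, Patch): Attacker can switch to Decoy (31 → 56). Not NE.
(Decoy, Harden, Monitor): Attacker can switch to Decoy (30 → 94). Not NE.
(Decoy, Ignore, Patch): Auditor can switch to Monitor (29 → 43). Not NE.
(Decoy, Ignore, Monitor): Defender can switch to Harden (79 → 96). Not NE.
(Harden, Decoy, Patch): Defender gets 64, best alternative 34; Attacker gets 93, best alternative 83; Auditor gets 79, best alternative 27. No profitable deviation — NE.
(Harden, Decoy, Monitor): Defender can switch to Decoy (22 → 95). Not NE.
(Harden, Harden, Patch): Defender can switch to Decoy (61 → 91). Not NE.
(Harden, Harden, Monitor): Defender can switch to Decoy (53 → 97). Not NE.
(Harden, Ignore, Patch): Defender can switch to Decoy (87 → 98). Not NE.
(The remaining 1 profile has a profitable deviation by the same check.)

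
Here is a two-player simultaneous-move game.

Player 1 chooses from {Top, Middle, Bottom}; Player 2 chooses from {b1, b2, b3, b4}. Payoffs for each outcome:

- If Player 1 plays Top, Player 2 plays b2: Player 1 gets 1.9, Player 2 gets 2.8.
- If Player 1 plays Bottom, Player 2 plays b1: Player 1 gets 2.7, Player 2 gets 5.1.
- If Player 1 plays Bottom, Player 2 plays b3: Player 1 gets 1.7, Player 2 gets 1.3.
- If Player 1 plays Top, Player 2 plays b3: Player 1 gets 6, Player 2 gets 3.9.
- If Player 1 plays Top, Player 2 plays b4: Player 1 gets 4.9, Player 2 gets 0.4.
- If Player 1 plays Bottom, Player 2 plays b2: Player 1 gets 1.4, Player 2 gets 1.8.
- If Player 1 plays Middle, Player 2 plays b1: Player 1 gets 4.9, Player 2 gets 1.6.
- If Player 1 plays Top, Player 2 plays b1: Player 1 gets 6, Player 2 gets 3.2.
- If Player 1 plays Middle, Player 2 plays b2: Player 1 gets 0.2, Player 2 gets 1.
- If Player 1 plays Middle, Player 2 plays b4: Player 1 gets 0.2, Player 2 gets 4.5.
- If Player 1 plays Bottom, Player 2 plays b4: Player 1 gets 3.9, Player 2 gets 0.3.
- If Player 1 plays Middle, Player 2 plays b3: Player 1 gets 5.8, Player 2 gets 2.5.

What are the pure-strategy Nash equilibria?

(Top, b3)

Mark each player's best response to every combination of opponents' strategies; a profile where every player is best-responding is a pure Nash equilibrium.
Player 1 against b1: payoffs 6, 4.9, 2.7 → best response Top.
Player 1 against b2: payoffs 1.9, 0.2, 1.4 → best response Top.
Player 1 against b3: payoffs 6, 5.8, 1.7 → best response Top.
Player 1 against b4: payoffs 4.9, 0.2, 3.9 → best response Top.
Player 2 against Top: payoffs 3.2, 2.8, 3.9, 0.4 → best response b3.
Player 2 against Middle: payoffs 1.6, 1, 2.5, 4.5 → best response b4.
Player 2 against Bottom: payoffs 5.1, 1.8, 1.3, 0.3 → best response b1.
Mutual best responses: (Top, b3).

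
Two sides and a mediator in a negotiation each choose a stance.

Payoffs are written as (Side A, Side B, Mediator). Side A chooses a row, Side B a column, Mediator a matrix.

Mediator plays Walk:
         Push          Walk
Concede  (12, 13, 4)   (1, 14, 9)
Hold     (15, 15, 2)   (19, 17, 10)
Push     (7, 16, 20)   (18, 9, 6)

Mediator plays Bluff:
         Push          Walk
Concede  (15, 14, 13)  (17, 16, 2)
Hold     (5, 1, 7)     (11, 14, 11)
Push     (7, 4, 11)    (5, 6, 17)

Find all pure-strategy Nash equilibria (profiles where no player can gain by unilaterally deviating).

none

(Concede, Push, Walk): Side A can switch to Hold (12 → 15). Not NE.
(Concede, Push, Bluff): Side B can switch to Walk (14 → 16). Not NE.
(Concede, Walk, Walk): Side A can switch to Hold (1 → 19). Not NE.
(Concede, Walk, Bluff): Mediator can switch to Walk (2 → 9). Not NE.
(Hold, Push, Walk): Side B can switch to Walk (15 → 17). Not NE.
(Hold, Push, Bluff): Side A can switch to Concede (5 → 15). Not NE.
(Hold, Walk, Walk): Mediator can switch to Bluff (10 → 11). Not NE.
(Hold, Walk, Bluff): Side A can switch to Concede (11 → 17). Not NE.
(Push, Push, Walk): Side A can switch to Concede (7 → 12). Not NE.
(Push, Push, Bluff): Side A can switch to Concede (7 → 15). Not NE.
(Push, Walk, Walk): Side A can switch to Hold (18 → 19). Not NE.
(Push, Walk, Bluff): Side A can switch to Concede (5 → 17). Not NE.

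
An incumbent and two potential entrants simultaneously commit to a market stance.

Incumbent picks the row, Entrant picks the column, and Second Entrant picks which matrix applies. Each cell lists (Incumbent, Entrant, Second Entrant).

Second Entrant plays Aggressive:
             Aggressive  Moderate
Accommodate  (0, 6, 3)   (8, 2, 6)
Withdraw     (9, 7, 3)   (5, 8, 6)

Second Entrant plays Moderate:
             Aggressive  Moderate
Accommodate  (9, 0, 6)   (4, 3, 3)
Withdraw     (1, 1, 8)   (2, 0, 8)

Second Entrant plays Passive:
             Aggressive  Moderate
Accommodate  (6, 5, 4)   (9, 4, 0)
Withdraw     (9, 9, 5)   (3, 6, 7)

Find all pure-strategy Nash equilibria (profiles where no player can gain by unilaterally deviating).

This game has no pure Nash equilibrium.

Incumbent against (Aggressive, Aggressive): payoffs 0, 9 → best response Withdraw.
Incumbent against (Aggressive, Moderate): payoffs 9, 1 → best response Accommodate.
Incumbent against (Aggressive, Passive): payoffs 6, 9 → best response Withdraw.
Incumbent against (Moderate, Aggressive): payoffs 8, 5 → best response Accommodate.
Incumbent against (Moderate, Moderate): payoffs 4, 2 → best response Accommodate.
Incumbent against (Moderate, Passive): payoffs 9, 3 → best response Accommodate.
Entrant against (Accommodate, Aggressive): payoffs 6, 2 → best response Aggressive.
Entrant against (Accommodate, Moderate): payoffs 0, 3 → best response Moderate.
Entrant against (Accommodate, Passive): payoffs 5, 4 → best response Aggressive.
Entrant against (Withdraw, Aggressive): payoffs 7, 8 → best response Moderate.
Entrant against (Withdraw, Moderate): payoffs 1, 0 → best response Aggressive.
Entrant against (Withdraw, Passive): payoffs 9, 6 → best response Aggressive.
Second Entrant against (Accommodate, Aggressive): payoffs 3, 6, 4 → best response Moderate.
Second Entrant against (Accommodate, Moderate): payoffs 6, 3, 0 → best response Aggressive.
Second Entrant against (Withdraw, Aggressive): payoffs 3, 8, 5 → best response Moderate.
Second Entrant against (Withdraw, Moderate): payoffs 6, 8, 7 → best response Moderate.
No profile is a mutual best response for all players.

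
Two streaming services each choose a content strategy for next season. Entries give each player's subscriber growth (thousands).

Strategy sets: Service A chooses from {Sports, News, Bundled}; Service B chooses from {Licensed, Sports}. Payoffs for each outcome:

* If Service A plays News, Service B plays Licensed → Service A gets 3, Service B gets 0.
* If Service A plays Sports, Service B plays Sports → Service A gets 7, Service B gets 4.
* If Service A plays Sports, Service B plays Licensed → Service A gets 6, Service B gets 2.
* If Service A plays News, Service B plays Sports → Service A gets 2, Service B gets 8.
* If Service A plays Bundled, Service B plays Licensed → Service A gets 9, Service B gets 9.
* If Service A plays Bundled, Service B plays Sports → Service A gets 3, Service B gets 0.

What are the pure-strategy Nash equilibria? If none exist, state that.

(Sports, Licensed): Service A can switch to Bundled (6 → 9). Not NE.
(Sports, Sports): Service A gets 7, best alternative 3; Service B gets 4, best alternative 2. No profitable deviation — NE.
(News, Licensed): Service A can switch to Sports (3 → 6). Not NE.
(News, Sports): Service A can switch to Sports (2 → 7). Not NE.
(Bundled, Licensed): Service A gets 9, best alternative 6; Service B gets 9, best alternative 0. No profitable deviation — NE.
(Bundled, Sports): Service A can switch to Sports (3 → 7). Not NE.

(Sports, Sports) and (Bundled, Licensed)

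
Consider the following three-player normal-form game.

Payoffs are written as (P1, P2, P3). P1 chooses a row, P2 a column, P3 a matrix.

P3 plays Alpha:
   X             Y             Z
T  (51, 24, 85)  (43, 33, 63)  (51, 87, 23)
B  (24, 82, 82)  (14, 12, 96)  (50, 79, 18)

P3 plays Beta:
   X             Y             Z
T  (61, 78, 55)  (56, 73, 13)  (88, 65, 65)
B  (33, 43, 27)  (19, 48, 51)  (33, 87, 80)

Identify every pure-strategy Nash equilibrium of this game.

(T, X, Alpha): P2 can switch to Y (24 → 33). Not NE.
(T, X, Beta): P3 can switch to Alpha (55 → 85). Not NE.
(T, Y, Alpha): P2 can switch to Z (33 → 87). Not NE.
(T, Y, Beta): P2 can switch to X (73 → 78). Not NE.
(T, Z, Alpha): P3 can switch to Beta (23 → 65). Not NE.
(T, Z, Beta): P2 can switch to X (65 → 78). Not NE.
(B, X, Alpha): P1 can switch to T (24 → 51). Not NE.
(B, X, Beta): P1 can switch to T (33 → 61). Not NE.
(B, Y, Alpha): P1 can switch to T (14 → 43). Not NE.
(B, Y, Beta): P1 can switch to T (19 → 56). Not NE.
(The remaining 2 profiles each have a profitable deviation by the same check.)

There is no pure-strategy Nash equilibrium.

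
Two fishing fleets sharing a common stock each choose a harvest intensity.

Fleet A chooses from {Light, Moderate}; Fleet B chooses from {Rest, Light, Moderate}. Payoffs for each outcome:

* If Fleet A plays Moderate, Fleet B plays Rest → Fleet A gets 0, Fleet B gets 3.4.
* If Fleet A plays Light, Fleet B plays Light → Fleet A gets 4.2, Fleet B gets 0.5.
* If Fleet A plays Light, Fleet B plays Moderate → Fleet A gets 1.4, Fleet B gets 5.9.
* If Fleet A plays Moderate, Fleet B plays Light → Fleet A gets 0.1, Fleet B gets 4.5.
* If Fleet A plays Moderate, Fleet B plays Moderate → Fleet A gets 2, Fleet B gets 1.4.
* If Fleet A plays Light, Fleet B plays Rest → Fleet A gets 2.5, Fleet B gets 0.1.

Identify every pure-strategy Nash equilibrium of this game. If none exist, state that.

There is no pure-strategy Nash equilibrium.

For each strategy profile, look for a profitable unilateral deviation.
(Light, Rest): Fleet B can switch to Light (0.1 → 0.5). Not NE.
(Light, Light): Fleet B can switch to Moderate (0.5 → 5.9). Not NE.
(Light, Moderate): Fleet A can switch to Moderate (1.4 → 2). Not NE.
(Moderate, Rest): Fleet A can switch to Light (0 → 2.5). Not NE.
(Moderate, Light): Fleet A can switch to Light (0.1 → 4.2). Not NE.
(Moderate, Moderate): Fleet B can switch to Rest (1.4 → 3.4). Not NE.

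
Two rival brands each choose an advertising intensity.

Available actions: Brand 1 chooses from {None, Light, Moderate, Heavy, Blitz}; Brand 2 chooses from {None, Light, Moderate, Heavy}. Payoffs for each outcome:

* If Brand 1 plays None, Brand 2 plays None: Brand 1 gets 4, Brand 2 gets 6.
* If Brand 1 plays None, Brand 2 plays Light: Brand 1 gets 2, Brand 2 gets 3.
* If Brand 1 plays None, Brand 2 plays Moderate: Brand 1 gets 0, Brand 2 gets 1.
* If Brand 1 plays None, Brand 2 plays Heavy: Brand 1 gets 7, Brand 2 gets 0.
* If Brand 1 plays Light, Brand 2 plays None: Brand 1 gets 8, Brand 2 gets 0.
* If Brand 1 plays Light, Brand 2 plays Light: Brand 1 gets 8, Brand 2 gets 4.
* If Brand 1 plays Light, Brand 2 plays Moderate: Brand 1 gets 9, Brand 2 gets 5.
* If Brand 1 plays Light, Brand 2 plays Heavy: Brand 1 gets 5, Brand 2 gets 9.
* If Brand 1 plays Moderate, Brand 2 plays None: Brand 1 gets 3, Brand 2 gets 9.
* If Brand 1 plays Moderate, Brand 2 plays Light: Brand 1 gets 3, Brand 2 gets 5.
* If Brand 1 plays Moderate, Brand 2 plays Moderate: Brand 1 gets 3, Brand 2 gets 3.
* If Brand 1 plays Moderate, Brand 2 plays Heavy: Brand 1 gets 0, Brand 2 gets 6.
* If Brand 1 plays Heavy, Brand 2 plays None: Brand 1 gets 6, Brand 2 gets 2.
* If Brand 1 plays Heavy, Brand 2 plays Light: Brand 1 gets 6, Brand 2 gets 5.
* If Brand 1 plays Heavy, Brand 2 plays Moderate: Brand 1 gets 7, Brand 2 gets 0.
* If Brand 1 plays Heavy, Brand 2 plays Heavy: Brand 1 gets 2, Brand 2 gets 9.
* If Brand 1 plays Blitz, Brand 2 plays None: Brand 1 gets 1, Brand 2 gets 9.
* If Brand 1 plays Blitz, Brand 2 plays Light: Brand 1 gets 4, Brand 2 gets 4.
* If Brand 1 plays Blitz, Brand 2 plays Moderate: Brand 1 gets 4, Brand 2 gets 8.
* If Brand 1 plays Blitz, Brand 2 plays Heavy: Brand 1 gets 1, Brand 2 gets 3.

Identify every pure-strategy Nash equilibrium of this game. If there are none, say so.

Brand 1 against None: payoffs 4, 8, 3, 6, 1 → best response Light.
Brand 1 against Light: payoffs 2, 8, 3, 6, 4 → best response Light.
Brand 1 against Moderate: payoffs 0, 9, 3, 7, 4 → best response Light.
Brand 1 against Heavy: payoffs 7, 5, 0, 2, 1 → best response None.
Brand 2 against None: payoffs 6, 3, 1, 0 → best response None.
Brand 2 against Light: payoffs 0, 4, 5, 9 → best response Heavy.
Brand 2 against Moderate: payoffs 9, 5, 3, 6 → best response None.
Brand 2 against Heavy: payoffs 2, 5, 0, 9 → best response Heavy.
Brand 2 against Blitz: payoffs 9, 4, 8, 3 → best response None.
No profile is a mutual best response for all players.

There is no pure-strategy Nash equilibrium.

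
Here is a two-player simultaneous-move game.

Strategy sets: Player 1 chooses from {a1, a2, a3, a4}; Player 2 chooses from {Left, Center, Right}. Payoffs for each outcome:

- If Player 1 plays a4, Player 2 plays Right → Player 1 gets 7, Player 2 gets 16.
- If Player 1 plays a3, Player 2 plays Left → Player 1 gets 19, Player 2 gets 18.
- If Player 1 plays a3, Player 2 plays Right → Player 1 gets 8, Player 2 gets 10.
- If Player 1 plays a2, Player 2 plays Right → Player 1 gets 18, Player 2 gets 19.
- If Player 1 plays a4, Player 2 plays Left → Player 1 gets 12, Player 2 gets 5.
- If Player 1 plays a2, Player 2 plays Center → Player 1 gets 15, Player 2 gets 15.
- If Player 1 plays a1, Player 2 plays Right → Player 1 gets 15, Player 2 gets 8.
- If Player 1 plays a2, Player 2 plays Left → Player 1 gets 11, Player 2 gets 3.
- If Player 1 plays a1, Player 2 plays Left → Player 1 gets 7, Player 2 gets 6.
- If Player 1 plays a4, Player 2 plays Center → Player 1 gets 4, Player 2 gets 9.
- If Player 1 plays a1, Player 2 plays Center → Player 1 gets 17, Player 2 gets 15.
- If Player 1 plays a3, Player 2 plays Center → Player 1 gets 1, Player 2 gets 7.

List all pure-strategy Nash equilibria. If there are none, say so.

Player 1 against Left: payoffs 7, 11, 19, 12 → best response a3.
Player 1 against Center: payoffs 17, 15, 1, 4 → best response a1.
Player 1 against Right: payoffs 15, 18, 8, 7 → best response a2.
Player 2 against a1: payoffs 6, 15, 8 → best response Center.
Player 2 against a2: payoffs 3, 15, 19 → best response Right.
Player 2 against a3: payoffs 18, 7, 10 → best response Left.
Player 2 against a4: payoffs 5, 9, 16 → best response Right.
Mutual best responses: (a1, Center); (a2, Right); (a3, Left).

(a1, Center); (a2, Right); (a3, Left)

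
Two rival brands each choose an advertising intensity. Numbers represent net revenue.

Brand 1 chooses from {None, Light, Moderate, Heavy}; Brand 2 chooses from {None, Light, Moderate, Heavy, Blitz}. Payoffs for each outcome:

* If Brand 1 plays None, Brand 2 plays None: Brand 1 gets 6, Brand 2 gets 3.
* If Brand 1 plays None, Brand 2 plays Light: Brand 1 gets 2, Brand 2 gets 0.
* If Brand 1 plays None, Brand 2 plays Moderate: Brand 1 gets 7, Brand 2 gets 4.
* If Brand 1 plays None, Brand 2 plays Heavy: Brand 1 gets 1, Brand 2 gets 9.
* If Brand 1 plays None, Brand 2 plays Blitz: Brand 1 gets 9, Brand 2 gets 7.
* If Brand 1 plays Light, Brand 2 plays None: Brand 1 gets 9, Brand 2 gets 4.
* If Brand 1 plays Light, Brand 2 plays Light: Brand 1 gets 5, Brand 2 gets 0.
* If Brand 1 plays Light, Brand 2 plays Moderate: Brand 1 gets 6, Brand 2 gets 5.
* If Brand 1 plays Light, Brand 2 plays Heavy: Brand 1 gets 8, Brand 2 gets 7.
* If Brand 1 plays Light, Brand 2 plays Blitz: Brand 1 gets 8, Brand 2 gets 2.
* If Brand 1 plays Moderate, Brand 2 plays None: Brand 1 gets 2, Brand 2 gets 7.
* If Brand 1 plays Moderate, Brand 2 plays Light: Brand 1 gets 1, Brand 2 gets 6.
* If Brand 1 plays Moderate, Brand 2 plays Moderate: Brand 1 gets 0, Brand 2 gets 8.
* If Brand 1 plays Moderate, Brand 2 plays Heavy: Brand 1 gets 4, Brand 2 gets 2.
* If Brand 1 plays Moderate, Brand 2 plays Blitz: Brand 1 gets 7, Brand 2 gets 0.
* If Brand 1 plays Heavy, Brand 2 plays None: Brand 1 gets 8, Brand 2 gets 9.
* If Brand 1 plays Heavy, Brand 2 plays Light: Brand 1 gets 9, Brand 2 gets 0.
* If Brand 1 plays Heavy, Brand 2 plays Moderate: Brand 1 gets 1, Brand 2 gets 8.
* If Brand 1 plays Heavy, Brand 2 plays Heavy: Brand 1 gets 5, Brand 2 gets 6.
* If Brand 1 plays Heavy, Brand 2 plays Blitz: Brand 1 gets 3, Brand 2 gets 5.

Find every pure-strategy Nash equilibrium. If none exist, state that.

The unique pure-strategy Nash equilibrium is (Light, Heavy).

Brand 1 against None: payoffs 6, 9, 2, 8 → best response Light.
Brand 1 against Light: payoffs 2, 5, 1, 9 → best response Heavy.
Brand 1 against Moderate: payoffs 7, 6, 0, 1 → best response None.
Brand 1 against Heavy: payoffs 1, 8, 4, 5 → best response Light.
Brand 1 against Blitz: payoffs 9, 8, 7, 3 → best response None.
Brand 2 against None: payoffs 3, 0, 4, 9, 7 → best response Heavy.
Brand 2 against Light: payoffs 4, 0, 5, 7, 2 → best response Heavy.
Brand 2 against Moderate: payoffs 7, 6, 8, 2, 0 → best response Moderate.
Brand 2 against Heavy: payoffs 9, 0, 8, 6, 5 → best response None.
Mutual best responses: (Light, Heavy).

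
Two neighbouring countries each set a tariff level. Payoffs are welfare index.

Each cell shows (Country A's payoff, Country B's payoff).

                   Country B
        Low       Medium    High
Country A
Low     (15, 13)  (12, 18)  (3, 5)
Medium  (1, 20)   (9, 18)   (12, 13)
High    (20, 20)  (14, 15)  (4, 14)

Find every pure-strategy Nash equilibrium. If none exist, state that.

For each player, find the best response to each opponent profile; mutual best responses are the pure NE.
Country A against Low: payoffs 15, 1, 20 → best response High.
Country A against Medium: payoffs 12, 9, 14 → best response High.
Country A against High: payoffs 3, 12, 4 → best response Medium.
Country B against Low: payoffs 13, 18, 5 → best response Medium.
Country B against Medium: payoffs 20, 18, 13 → best response Low.
Country B against High: payoffs 20, 15, 14 → best response Low.
Mutual best responses: (High, Low).

(High, Low)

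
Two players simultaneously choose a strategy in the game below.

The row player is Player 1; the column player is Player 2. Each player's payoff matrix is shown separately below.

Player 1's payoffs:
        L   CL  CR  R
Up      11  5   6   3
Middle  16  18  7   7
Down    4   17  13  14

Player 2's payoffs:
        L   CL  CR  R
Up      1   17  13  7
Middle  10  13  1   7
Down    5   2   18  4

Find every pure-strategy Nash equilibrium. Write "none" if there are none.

Pure-strategy Nash equilibria: (Middle, CL); (Down, CR)

Check each profile: it is a Nash equilibrium iff no player can strictly gain by switching unilaterally.
(Up, L): Player 1 can switch to Middle (11 → 16). Not NE.
(Up, CL): Player 1 can switch to Middle (5 → 18). Not NE.
(Up, CR): Player 1 can switch to Middle (6 → 7). Not NE.
(Up, R): Player 1 can switch to Middle (3 → 7). Not NE.
(Middle, L): Player 2 can switch to CL (10 → 13). Not NE.
(Middle, CL): Player 1 gets 18, best alternative 17; Player 2 gets 13, best alternative 10. No profitable deviation — NE.
(Middle, CR): Player 1 can switch to Down (7 → 13). Not NE.
(Down, CR): Player 1 gets 13, best alternative 7; Player 2 gets 18, best alternative 5. No profitable deviation — NE.
(The remaining 4 profiles each have a profitable deviation by the same check.)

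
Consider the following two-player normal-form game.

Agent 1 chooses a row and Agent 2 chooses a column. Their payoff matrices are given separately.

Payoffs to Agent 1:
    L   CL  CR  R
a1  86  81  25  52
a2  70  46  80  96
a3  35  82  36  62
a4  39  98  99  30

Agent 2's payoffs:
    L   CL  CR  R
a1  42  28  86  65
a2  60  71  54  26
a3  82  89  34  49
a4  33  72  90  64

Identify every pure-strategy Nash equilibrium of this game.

Agent 1 against L: payoffs 86, 70, 35, 39 → best response a1.
Agent 1 against CL: payoffs 81, 46, 82, 98 → best response a4.
Agent 1 against CR: payoffs 25, 80, 36, 99 → best response a4.
Agent 1 against R: payoffs 52, 96, 62, 30 → best response a2.
Agent 2 against a1: payoffs 42, 28, 86, 65 → best response CR.
Agent 2 against a2: payoffs 60, 71, 54, 26 → best response CL.
Agent 2 against a3: payoffs 82, 89, 34, 49 → best response CL.
Agent 2 against a4: payoffs 33, 72, 90, 64 → best response CR.
Mutual best responses: (a4, CR).

The unique pure-strategy Nash equilibrium is (a4, CR).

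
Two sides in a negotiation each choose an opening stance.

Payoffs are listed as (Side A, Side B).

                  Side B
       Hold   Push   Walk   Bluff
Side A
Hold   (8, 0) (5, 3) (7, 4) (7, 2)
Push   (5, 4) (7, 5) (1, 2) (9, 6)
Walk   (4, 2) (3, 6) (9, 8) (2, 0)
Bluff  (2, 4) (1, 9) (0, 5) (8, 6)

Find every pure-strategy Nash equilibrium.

Check each profile: it is a Nash equilibrium iff no player can strictly gain by switching unilaterally.
(Hold, Hold): Side B can switch to Push (0 → 3). Not NE.
(Hold, Push): Side A can switch to Push (5 → 7). Not NE.
(Hold, Walk): Side A can switch to Walk (7 → 9). Not NE.
(Hold, Bluff): Side A can switch to Push (7 → 9). Not NE.
(Push, Hold): Side A can switch to Hold (5 → 8). Not NE.
(Push, Push): Side B can switch to Bluff (5 → 6). Not NE.
(Push, Walk): Side A can switch to Hold (1 → 7). Not NE.
(Push, Bluff): Side A gets 9, best alternative 8; Side B gets 6, best alternative 5. No profitable deviation — NE.
(Walk, Hold): Side A can switch to Hold (4 → 8). Not NE.
(Walk, Push): Side A can switch to Hold (3 → 5). Not NE.
(Walk, Walk): Side A gets 9, best alternative 7; Side B gets 8, best alternative 6. No profitable deviation — NE.
(Walk, Bluff): Side A can switch to Hold (2 → 7). Not NE.
(Bluff, Hold): Side A can switch to Hold (2 → 8). Not NE.
(Bluff, Push): Side A can switch to Hold (1 → 5). Not NE.
(The remaining 2 profiles each have a profitable deviation by the same check.)

The pure Nash equilibria are (Push, Bluff), (Walk, Walk).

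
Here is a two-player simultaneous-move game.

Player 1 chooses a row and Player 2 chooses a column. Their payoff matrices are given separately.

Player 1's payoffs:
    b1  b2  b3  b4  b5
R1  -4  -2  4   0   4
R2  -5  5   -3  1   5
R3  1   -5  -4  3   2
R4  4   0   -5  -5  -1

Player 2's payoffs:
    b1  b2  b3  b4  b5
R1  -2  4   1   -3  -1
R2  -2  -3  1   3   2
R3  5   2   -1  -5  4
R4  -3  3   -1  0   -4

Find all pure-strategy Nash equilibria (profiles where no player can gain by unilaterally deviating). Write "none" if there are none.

For each strategy profile, look for a profitable unilateral deviation.
(R1, b1): Player 1 can switch to R3 (-4 → 1). Not NE.
(R1, b2): Player 1 can switch to R2 (-2 → 5). Not NE.
(R1, b3): Player 2 can switch to b2 (1 → 4). Not NE.
(R1, b4): Player 1 can switch to R2 (0 → 1). Not NE.
(R1, b5): Player 1 can switch to R2 (4 → 5). Not NE.
(R2, b1): Player 1 can switch to R1 (-5 → -4). Not NE.
(R2, b2): Player 2 can switch to b1 (-3 → -2). Not NE.
(R2, b3): Player 1 can switch to R1 (-3 → 4). Not NE.
(R2, b4): Player 1 can switch to R3 (1 → 3). Not NE.
(R2, b5): Player 2 can switch to b4 (2 → 3). Not NE.
(R3, b1): Player 1 can switch to R4 (1 → 4). Not NE.
(R3, b2): Player 1 can switch to R1 (-5 → -2). Not NE.
(The remaining 8 profiles each have a profitable deviation by the same check.)

No pure-strategy Nash equilibrium.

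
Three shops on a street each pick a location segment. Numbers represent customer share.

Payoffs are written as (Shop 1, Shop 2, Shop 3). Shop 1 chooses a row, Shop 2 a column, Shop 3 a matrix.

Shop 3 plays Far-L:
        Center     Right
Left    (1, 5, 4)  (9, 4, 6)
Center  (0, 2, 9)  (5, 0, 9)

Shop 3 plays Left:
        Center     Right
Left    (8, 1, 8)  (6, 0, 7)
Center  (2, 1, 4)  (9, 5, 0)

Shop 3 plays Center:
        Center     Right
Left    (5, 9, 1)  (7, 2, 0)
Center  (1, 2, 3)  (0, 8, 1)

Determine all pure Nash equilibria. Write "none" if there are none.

(Left, Center, Left)

Shop 1 against (Center, Far-L): payoffs 1, 0 → best response Left.
Shop 1 against (Center, Left): payoffs 8, 2 → best response Left.
Shop 1 against (Center, Center): payoffs 5, 1 → best response Left.
Shop 1 against (Right, Far-L): payoffs 9, 5 → best response Left.
Shop 1 against (Right, Left): payoffs 6, 9 → best response Center.
Shop 1 against (Right, Center): payoffs 7, 0 → best response Left.
Shop 2 against (Left, Far-L): payoffs 5, 4 → best response Center.
Shop 2 against (Left, Left): payoffs 1, 0 → best response Center.
Shop 2 against (Left, Center): payoffs 9, 2 → best response Center.
Shop 2 against (Center, Far-L): payoffs 2, 0 → best response Center.
Shop 2 against (Center, Left): payoffs 1, 5 → best response Right.
Shop 2 against (Center, Center): payoffs 2, 8 → best response Right.
Shop 3 against (Left, Center): payoffs 4, 8, 1 → best response Left.
Shop 3 against (Left, Right): payoffs 6, 7, 0 → best response Left.
Shop 3 against (Center, Center): payoffs 9, 4, 3 → best response Far-L.
Shop 3 against (Center, Right): payoffs 9, 0, 1 → best response Far-L.
Mutual best responses: (Left, Center, Left).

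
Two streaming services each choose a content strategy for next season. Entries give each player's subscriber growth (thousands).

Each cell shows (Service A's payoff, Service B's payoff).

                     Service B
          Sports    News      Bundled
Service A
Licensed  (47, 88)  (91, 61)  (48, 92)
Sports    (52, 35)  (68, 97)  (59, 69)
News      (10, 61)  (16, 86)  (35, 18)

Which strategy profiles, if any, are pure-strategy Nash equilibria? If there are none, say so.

(Licensed, Sports): Service A can switch to Sports (47 → 52). Not NE.
(Licensed, News): Service B can switch to Sports (61 → 88). Not NE.
(Licensed, Bundled): Service A can switch to Sports (48 → 59). Not NE.
(Sports, Sports): Service B can switch to News (35 → 97). Not NE.
(Sports, News): Service A can switch to Licensed (68 → 91). Not NE.
(Sports, Bundled): Service B can switch to News (69 → 97). Not NE.
(News, Sports): Service A can switch to Licensed (10 → 47). Not NE.
(News, News): Service A can switch to Licensed (16 → 91). Not NE.
(News, Bundled): Service A can switch to Licensed (35 → 48). Not NE.

No pure-strategy Nash equilibrium.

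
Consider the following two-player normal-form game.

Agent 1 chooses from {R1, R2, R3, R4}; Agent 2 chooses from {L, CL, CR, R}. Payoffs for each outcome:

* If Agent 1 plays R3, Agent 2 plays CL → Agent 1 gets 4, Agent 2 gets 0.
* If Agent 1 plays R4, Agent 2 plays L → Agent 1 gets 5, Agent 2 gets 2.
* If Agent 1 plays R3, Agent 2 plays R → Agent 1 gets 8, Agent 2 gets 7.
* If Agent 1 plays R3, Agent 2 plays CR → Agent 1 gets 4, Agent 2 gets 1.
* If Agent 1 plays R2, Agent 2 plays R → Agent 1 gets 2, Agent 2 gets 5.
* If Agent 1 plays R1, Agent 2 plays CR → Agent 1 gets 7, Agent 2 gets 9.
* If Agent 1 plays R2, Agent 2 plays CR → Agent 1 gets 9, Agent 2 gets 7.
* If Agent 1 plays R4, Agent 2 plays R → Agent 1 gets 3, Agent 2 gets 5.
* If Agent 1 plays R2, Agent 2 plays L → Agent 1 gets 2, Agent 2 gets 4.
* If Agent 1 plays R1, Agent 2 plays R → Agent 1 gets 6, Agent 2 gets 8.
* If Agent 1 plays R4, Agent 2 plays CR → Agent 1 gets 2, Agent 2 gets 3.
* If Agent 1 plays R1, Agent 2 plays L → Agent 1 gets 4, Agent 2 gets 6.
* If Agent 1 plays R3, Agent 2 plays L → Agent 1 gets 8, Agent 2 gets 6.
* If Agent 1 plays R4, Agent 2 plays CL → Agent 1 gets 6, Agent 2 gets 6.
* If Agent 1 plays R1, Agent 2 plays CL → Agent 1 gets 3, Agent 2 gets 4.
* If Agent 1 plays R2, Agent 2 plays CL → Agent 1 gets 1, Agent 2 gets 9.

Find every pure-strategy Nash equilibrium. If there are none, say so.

The pure Nash equilibria are (R3, R); (R4, CL).

Agent 1 against L: payoffs 4, 2, 8, 5 → best response R3.
Agent 1 against CL: payoffs 3, 1, 4, 6 → best response R4.
Agent 1 against CR: payoffs 7, 9, 4, 2 → best response R2.
Agent 1 against R: payoffs 6, 2, 8, 3 → best response R3.
Agent 2 against R1: payoffs 6, 4, 9, 8 → best response CR.
Agent 2 against R2: payoffs 4, 9, 7, 5 → best response CL.
Agent 2 against R3: payoffs 6, 0, 1, 7 → best response R.
Agent 2 against R4: payoffs 2, 6, 3, 5 → best response CL.
Mutual best responses: (R3, R); (R4, CL).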